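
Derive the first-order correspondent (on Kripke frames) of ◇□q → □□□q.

∀x ∀y ∀z ((xRy ∧ xR³z) → ∃w (yRw ∧ z = w))

This is a Sahlqvist (Geach-type) schema ◇^1□^1q → □^3◇^0q.
Minimal-valuation argument: fix x; take any y with xR^1y and any z with xR^3z. Set V(q) to the set of worlds R-reachable from y in exactly 1 step. Then □^1q holds at y, so the antecedent holds at x; validity forces ◇^0q at z, giving a w with zR^0w and yR^1w.
First-order correspondent: ∀x ∀y ∀z ((xRy ∧ xR³z) → ∃w (yRw ∧ z = w)).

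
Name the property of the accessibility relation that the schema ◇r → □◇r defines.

Suppose ◇r→□◇r is valid. Take Rxy, Rxz and set V(r)={y}. Then ◇r at x, so □◇r at x, so ◇r at z, so some w with Rzw has r; w=y, i.e. Rzy. By symmetry of the argument, Ryz.
The converse is a direct semantic check.
So the correspondent is the Euclidean property.

the Euclidean property: ∀x ∀y ∀z (Rxy ∧ Rxz → Ryz)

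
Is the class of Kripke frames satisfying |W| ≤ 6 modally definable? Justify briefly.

If a class were modally definable it would be closed under disjoint unions (Goldblatt–Thomason).
Any modal formula valid on each of 7 disjoint one-world frames is valid on their disjoint union (validity is preserved under disjoint unions). Each one-world frame has |W|=1≤6, but the union has |W|=7.
So no modal formula (or set of formulas) defines exactly the |W|≤6 frames.

Not modally definable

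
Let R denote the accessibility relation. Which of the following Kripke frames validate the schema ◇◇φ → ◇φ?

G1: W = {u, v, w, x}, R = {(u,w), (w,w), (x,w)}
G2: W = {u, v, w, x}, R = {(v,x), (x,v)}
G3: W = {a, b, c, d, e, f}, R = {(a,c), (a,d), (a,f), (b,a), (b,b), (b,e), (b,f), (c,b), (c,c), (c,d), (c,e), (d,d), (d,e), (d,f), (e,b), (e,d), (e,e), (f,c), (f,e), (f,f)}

G1

The schema corresponds to a generalized confluence (Geach) condition: ∀x ∀y (xR²y → ∃w (y = w ∧ xRw)).
G1: ✓.
G2: fails — vR²v but no t with v=t and vRt.
G3: fails — aR²b but no w with b=w and aRw.
Valid on: G1.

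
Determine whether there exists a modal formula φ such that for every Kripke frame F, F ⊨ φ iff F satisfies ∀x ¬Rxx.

Not definable by any modal formula

Modal frame validity is preserved under surjective bounded morphisms.
The 3-cycle (worlds s,t,u with s→t→u→s) is irreflexive, and the map sending every world to a single reflexive point • is a surjective bounded morphism (forth: every edge maps to (•,•); back: every world has a successor). So any modal formula valid on the 3-cycle is also valid on the reflexive point, which is not irreflexive.
So the class is not modally definable.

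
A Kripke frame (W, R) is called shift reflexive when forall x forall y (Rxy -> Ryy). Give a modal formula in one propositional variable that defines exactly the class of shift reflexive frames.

A defining formula is □(□r → r) (the T□ axiom).

□(□r → r)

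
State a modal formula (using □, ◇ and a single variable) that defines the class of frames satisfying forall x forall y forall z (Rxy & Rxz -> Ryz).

The condition is the Euclidean property. The 5 schema ◇q → □◇q defines it.
Suppose ◇q→□◇q is valid. Take Rxy, Rxz and set V(q)={y}. Then ◇q at x, so □◇q at x, so ◇q at z, so some w with Rzw has q; w=y, i.e. Rzy. By symmetry of the argument, Ryz.

◇q → □◇q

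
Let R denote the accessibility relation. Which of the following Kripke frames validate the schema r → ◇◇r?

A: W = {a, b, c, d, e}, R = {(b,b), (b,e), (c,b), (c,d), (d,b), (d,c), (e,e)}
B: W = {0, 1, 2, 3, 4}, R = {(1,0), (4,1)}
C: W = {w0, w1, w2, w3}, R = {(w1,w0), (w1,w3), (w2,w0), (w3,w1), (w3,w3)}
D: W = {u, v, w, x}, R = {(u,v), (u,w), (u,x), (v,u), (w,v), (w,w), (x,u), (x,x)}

D

The schema corresponds to a generalized confluence (Geach) condition: ∀x ∃w (x = w ∧ xR²w).
A: fails — at a but no w with a=w and aR²w.
B: fails — at 0 but no w with 0=w and 0R²w.
C: fails — at w0 but no w with w0=w and w0R²w.
D: satisfies the condition.
Valid on: D.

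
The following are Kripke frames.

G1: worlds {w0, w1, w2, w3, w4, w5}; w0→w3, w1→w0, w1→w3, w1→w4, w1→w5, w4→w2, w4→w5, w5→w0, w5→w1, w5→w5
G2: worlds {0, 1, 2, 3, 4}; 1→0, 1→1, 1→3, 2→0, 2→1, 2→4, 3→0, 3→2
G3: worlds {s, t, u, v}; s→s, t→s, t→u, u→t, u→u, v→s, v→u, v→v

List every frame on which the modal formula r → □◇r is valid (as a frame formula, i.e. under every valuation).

This is the axiom for symmetry; its first-order frame correspondent is ∀x ∀y (Rxy → Ryx).
G1: fails — Rw1w0 but not Rw0w1.
G2: fails — R10 but not R01.
G3: fails — Rvu but not Ruv.

none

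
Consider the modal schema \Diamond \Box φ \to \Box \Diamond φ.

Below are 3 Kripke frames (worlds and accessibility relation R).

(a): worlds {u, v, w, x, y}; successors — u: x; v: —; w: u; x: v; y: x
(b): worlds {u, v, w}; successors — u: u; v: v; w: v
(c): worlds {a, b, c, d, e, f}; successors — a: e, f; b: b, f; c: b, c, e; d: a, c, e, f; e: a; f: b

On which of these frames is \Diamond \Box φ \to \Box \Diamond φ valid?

This is the axiom for convergence; its first-order frame correspondent is \forall x \forall y \forall z (Rxy \wedge Rxz \to \exists w (Ryw \wedge Rzw)).
(a): fails — Rxv and Rxv but v and v have no common successor.
(b): ✓.
(c): fails — Rae and Raf but e and f have no common successor.
Valid on: (b).

(b)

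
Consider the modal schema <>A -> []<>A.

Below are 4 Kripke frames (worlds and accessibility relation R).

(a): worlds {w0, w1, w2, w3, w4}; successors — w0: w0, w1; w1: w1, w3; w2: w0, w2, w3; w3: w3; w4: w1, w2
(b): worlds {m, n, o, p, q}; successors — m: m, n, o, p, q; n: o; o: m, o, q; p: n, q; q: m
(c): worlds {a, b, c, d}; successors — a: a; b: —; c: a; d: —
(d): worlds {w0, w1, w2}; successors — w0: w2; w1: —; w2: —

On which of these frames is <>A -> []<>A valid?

This is the axiom for the Euclidean property; its first-order frame correspondent is forall x forall y forall z (Rxy & Rxz -> Ryz).
(a): fails — Rw0w1 and Rw0w0 but not Rw1w0.
(b): fails — Rmo and Rmn but not Ron.
(c): condition met.
(d): fails — Rw0w2 and Rw0w2 but not Rw2w2.
Valid on: (c).

(c)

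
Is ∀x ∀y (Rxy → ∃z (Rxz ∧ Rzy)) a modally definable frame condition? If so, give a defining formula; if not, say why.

Yes: it is density, defined by the C4 schema □□q → □q.
Suppose □□q→□q is valid. Take Rxy and set V(q)={w : xR²w}. Then □□q at x, so □q at x, so q at y, i.e. ∃z(Rxz∧Rzy).

Yes, by □□q → □q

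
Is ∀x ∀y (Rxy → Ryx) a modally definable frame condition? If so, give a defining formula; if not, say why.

Yes: it is symmetry, defined by the B schema r → □◇r.
Suppose r→□◇r is valid. Take Rxy and set V(r)={x}. Then r at x, so □◇r at x, so ◇r at y, so some z with Ryz has r; z=x, i.e. Ryx.

Yes — defined by r → □◇r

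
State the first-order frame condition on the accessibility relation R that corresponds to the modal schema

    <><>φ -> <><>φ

forall x forall y (x R^2 y -> exists w (y = w & x R^2 w))

This is a Sahlqvist (Geach-type) schema ◇^2□^0φ → □^0◇^2φ.
Minimal-valuation argument: fix x; take any y with xR^2y and any z with xR^0z. Set V(φ) to the set of worlds R-reachable from y in exactly 0 steps. Then □^0φ holds at y, so the antecedent holds at x; validity forces ◇^2φ at z, giving a w with zR^2w and yR^0w.
First-order correspondent: forall x forall y (x R^2 y -> exists w (y = w & x R^2 w)).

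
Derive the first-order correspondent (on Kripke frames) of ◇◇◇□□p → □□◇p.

∀x ∀y ∀z ((xR³y ∧ xR²z) → ∃w (yR²w ∧ zRw))

This is a Sahlqvist (Geach-type) schema ◇^3□^2p → □^2◇^1p.
Minimal-valuation argument: fix x; take any y with xR^3y and any z with xR^2z. Set V(p) to the set of worlds R-reachable from y in exactly 2 steps. Then □^2p holds at y, so the antecedent holds at x; validity forces ◇^1p at z, giving a w with zR^1w and yR^2w.
First-order correspondent: ∀x ∀y ∀z ((xR³y ∧ xR²z) → ∃w (yR²w ∧ zRw)).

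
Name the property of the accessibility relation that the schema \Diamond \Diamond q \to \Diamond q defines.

Transitivity

Replacing q by ¬q and contraposing gives the equivalent schema □q → □□q.
Suppose □q→□□q is valid. Take Rxy, Ryz and set V(q)={w : Rxw}. Then □q at x, so □□q at x, so □q at y, so q at z, i.e. Rxz.
Conversely, on a frame with transitivity the schema holds at every world under every valuation.
Frame condition: \forall x \forall y \forall z (Rxy \wedge Ryz \to Rxz).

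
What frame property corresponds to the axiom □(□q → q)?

Suppose □(□q→q) is valid. Take Rxy and set V(q)={w : Ryw}. Then at y, □q holds; since □(□q→q) at x, □q→q at y, so q at y, i.e. Ryy.

Shift-reflexivity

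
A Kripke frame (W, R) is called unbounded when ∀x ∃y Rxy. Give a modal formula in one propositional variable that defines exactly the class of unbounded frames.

A defining formula is □r → ◇r (the D axiom).

□r → ◇r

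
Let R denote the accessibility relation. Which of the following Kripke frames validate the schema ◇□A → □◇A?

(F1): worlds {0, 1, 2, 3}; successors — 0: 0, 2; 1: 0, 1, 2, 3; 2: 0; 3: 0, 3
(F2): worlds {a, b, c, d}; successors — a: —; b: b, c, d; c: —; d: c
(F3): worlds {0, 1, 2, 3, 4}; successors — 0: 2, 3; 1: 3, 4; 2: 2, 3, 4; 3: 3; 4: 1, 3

The schema corresponds to convergence: ∀x ∀y ∀z (Rxy ∧ Rxz → ∃w (Ryw ∧ Rzw)).
(F1): satisfies the condition.
(F2): fails — Rbd and Rbc but d and c have no common successor.
(F3): satisfies the condition.

(F1), (F3)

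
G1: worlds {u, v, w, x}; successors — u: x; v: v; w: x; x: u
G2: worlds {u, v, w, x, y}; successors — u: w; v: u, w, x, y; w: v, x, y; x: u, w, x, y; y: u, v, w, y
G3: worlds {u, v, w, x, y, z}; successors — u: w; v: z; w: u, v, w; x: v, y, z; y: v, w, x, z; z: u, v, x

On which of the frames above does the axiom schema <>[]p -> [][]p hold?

Frame correspondent (Sahlqvist): forall x forall y forall z ((xRy & x R^2 z) -> exists w (yRw & z = w)) — i.e. a generalized confluence (Geach) condition.
G1: condition met.
G2: fails — vRu, vR²u but no t with uRt and u=t.
G3: fails — wRu, wR²u but no t with uRt and u=t.
Valid on: G1.

G1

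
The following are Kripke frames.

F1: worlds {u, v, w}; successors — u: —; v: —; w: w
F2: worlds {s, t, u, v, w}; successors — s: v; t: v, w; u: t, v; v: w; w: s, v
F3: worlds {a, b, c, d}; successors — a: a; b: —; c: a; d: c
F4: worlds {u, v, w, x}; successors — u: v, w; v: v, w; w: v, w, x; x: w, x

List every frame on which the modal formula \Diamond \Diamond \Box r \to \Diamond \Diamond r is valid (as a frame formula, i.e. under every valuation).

F1, F3, F4

This is the axiom for a generalized confluence (Geach) condition; its first-order frame correspondent is \forall x \forall y (x R^2 y \to \exists w (yRw \wedge x R^2 w)).
F1: satisfies the condition.
F2: fails — sR²w but no w* with wRw* and sR²w*.
F3: satisfies the condition.
F4: satisfies the condition.
Valid on: F1, F3, F4.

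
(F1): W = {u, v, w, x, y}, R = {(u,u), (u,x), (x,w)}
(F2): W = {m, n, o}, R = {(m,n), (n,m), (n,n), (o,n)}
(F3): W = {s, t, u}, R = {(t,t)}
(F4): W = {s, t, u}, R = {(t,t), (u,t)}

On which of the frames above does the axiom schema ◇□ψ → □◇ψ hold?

(F2), (F3), (F4)

This is the axiom for convergence; its first-order frame correspondent is ∀x ∀y ∀z (Rxy ∧ Rxz → ∃w (Ryw ∧ Rzw)).
(F1): fails — Rux and Ruu but x and u have no common successor.
(F2): holds.
(F3): holds.
(F4): holds.
Valid on: (F2), (F3), (F4).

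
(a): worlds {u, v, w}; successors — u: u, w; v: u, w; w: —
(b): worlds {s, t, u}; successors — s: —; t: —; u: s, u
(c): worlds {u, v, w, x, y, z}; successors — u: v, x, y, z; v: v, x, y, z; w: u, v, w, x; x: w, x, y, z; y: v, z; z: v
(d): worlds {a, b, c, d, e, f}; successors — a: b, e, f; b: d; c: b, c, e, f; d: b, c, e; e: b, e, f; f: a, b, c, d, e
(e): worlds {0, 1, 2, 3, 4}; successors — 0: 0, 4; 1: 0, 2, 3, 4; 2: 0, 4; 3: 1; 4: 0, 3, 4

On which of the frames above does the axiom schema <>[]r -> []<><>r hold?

(c)

The schema corresponds to a generalized confluence (Geach) condition: forall x forall y forall z ((xRy & xRz) -> exists w (yRw & z R^2 w)).
(a): fails — uRu, uRw but no t with uRt and wR²t.
(b): fails — uRs, uRs but no w with sRw and sR²w.
(c): satisfies the condition.
(d): fails — aRb, aRb but no w with bRw and bR²w.
(e): fails — 1R3, 1R0 but no w with 3Rw and 0R²w.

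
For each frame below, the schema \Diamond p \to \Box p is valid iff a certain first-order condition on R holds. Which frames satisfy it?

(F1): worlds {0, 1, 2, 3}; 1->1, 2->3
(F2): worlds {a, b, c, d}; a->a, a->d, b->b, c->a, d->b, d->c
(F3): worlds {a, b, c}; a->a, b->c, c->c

(F1), (F3)

The schema corresponds to partial functionality: \forall x \forall y \forall z (Rxy \wedge Rxz \to y = z).
(F1): ✓.
(F2): fails — a sees both a and d.
(F3): ✓.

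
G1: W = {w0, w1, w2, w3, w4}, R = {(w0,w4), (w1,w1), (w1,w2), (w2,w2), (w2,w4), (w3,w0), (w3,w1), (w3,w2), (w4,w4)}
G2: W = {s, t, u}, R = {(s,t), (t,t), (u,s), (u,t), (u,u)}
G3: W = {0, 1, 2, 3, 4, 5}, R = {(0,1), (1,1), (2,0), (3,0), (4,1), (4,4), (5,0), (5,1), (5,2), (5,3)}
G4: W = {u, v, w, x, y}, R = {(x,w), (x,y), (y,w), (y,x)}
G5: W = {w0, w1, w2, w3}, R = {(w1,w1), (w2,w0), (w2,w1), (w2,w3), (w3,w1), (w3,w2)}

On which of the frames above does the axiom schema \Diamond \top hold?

The schema corresponds to seriality: \forall x \exists y Rxy.
G1: condition met.
G2: condition met.
G3: condition met.
G4: fails — world u has no successor.
G5: fails — world w0 has no successor.
Valid on: G1, G2, G3.

G1, G2, G3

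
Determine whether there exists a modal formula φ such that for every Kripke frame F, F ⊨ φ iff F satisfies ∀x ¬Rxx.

No

Any modally definable frame class is closed under surjective bounded morphisms.
The 5-cycle (worlds a,b,c,d,e with a→b→c→d→e→a) is irreflexive, and the map sending every world to a single reflexive point • is a surjective bounded morphism (forth: every edge maps to (•,•); back: every world has a successor). So any modal formula valid on the 5-cycle is also valid on the reflexive point, which is not irreflexive.
So the class is not modally definable.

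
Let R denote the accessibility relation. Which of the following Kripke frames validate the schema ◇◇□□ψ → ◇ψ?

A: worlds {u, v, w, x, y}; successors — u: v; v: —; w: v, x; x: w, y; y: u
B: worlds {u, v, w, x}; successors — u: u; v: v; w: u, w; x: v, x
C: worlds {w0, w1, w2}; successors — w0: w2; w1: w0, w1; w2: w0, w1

B

This is the axiom for a generalized confluence (Geach) condition; its first-order frame correspondent is ∀x ∀y (xR²y → ∃w (yR²w ∧ xRw)).
A: fails — wR²w but no t with wR²t and wRt.
B: condition met.
C: fails — w0R²w0 but no w with w0R²w and w0Rw.
Valid on: B.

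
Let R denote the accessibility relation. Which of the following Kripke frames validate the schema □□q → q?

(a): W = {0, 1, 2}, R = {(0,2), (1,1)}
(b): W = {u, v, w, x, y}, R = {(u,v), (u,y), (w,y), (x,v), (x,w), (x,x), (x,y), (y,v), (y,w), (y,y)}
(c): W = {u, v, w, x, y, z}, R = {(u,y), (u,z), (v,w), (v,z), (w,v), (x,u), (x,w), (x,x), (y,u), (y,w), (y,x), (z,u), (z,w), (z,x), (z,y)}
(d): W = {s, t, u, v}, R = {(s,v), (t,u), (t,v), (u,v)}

(c)

Frame correspondent (Sahlqvist): ∀x ∃w (xR²w ∧ x = w) — i.e. a generalized confluence (Geach) condition.
(a): fails — at 0 but no w with 0R²w and 0=w.
(b): fails — at u but no t with uR²t and u=t.
(c): satisfies the condition.
(d): fails — at s but no w with sR²w and s=w.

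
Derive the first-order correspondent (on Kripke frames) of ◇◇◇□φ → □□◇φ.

This is a Sahlqvist (Geach-type) schema ◇^3□^1φ → □^2◇^1φ.
Minimal-valuation argument: fix x; take any y with xR^3y and any z with xR^2z. Set V(φ) to the set of worlds R-reachable from y in exactly 1 step. Then □^1φ holds at y, so the antecedent holds at x; validity forces ◇^1φ at z, giving a w with zR^1w and yR^1w.
First-order correspondent: ∀x ∀y ∀z ((xR³y ∧ xR²z) → ∃w (yRw ∧ zRw)).

∀x ∀y ∀z ((xR³y ∧ xR²z) → ∃w (yRw ∧ zRw))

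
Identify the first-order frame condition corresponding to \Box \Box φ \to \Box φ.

density: \forall x \forall y (Rxy \to \exists z (Rxz \wedge Rzy))

This schema is the C4 axiom.
Its frame correspondent is density — \forall x \forall y (Rxy \to \exists z (Rxz \wedge Rzy)).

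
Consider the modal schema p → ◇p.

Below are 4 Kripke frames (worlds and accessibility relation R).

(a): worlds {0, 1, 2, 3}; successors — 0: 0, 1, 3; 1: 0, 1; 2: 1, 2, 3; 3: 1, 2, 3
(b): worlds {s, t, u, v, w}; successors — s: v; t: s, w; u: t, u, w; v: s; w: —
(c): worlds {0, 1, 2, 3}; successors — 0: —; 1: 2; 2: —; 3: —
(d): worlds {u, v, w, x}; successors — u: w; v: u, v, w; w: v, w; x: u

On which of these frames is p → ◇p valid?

This is the axiom for reflexivity; its first-order frame correspondent is ∀x Rxx.
(a): condition met.
(b): fails — world s does not see itself.
(c): fails — world 0 does not see itself.
(d): fails — world u does not see itself.

(a)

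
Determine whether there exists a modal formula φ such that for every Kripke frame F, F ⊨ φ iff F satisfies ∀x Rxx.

Definable; □p → p defines it

Yes: it is reflexivity, defined by the T schema □p → p.
Suppose □p→p is valid. At any x set V(p)={w : Rxw}. Then □p holds at x, so p holds at x, i.e. Rxx.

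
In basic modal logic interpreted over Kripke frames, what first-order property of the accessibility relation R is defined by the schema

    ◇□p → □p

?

This schema is equivalent to the 5 axiom ◇p → □◇p.
Its frame correspondent is the Euclidean property — ∀x ∀y ∀z (Rxy ∧ Rxz → Ryz).

The Euclidean property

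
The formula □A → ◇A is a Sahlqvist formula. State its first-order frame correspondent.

seriality: ∀x ∃y Rxy

Suppose □A→◇A is valid. At any x set V(A)=W. Then □A at x, so ◇A at x, so x has a successor.
Conversely, on a frame with seriality the schema holds at every world under every valuation.
Frame condition: ∀x ∃y Rxy.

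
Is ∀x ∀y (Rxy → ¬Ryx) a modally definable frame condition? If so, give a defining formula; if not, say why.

Any modally definable frame class is closed under surjective bounded morphisms.
The 3-cycle (worlds s,t,u with s→t→u→s) is asymmetric. Mapping every world to a single reflexive point • is a surjective bounded morphism, and the reflexive point is not asymmetric (R•• but asymmetry requires ¬R••).
So no modal formula (or set of formulas) defines exactly the asymmetric frames.

No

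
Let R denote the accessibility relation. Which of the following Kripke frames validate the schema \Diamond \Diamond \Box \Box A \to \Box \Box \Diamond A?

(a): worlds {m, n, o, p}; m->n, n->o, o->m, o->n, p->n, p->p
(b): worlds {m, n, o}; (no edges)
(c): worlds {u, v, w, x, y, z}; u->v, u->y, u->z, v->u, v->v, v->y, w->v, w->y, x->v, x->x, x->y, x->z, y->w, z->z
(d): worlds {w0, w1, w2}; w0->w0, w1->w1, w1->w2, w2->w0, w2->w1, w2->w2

(b)

This is the axiom for a generalized confluence (Geach) condition; its first-order frame correspondent is \forall x \forall y \forall z ((x R^2 y \wedge x R^2 z) \to \exists w (y R^2 w \wedge zRw)).
(a): fails — nR²m, nR²m but no w with mR²w and mRw.
(b): holds.
(c): fails — uR²w, uR²z but no t with wR²t and zRt.
(d): fails — w1R²w0, w1R²w1 but no w with w0R²w and w1Rw.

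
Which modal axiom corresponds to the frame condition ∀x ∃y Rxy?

□r → ◇r

This is seriality; the standard corresponding axiom is D: □r → ◇r.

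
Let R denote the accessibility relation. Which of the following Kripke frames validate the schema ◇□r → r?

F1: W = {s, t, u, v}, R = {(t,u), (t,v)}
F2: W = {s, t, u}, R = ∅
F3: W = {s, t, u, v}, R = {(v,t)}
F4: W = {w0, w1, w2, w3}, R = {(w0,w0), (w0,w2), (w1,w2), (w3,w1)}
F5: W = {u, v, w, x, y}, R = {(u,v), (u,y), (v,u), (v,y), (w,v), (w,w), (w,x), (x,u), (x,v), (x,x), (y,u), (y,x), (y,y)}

This is the axiom for symmetry; its first-order frame correspondent is ∀x ∀y (Rxy → Ryx).
F1: fails — Rtu but not Rut.
F2: ✓.
F3: fails — Rvt but not Rtv.
F4: fails — Rw1w2 but not Rw2w1.
F5: fails — Ryx but not Rxy.

F2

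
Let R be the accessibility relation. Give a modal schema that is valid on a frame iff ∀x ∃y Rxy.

□ψ → ◇ψ

The condition is seriality. The D schema □ψ → ◇ψ defines it.
Suppose □ψ→◇ψ is valid. At any x set V(ψ)=W. Then □ψ at x, so ◇ψ at x, so x has a successor.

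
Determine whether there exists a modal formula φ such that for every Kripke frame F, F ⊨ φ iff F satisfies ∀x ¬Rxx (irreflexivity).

Not modally definable

If a class were modally definable it would be closed under surjective bounded morphisms (Goldblatt–Thomason).
The 2-cycle (worlds s,t with s→t→s) is irreflexive, and the map sending every world to a single reflexive point • is a surjective bounded morphism (forth: every edge maps to (•,•); back: every world has a successor). So any modal formula valid on the 2-cycle is also valid on the reflexive point, which is not irreflexive.
So the class is not modally definable.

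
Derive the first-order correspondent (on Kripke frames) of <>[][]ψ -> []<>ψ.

This is a Sahlqvist (Geach-type) schema ◇^1□^2ψ → □^1◇^1ψ.
First-order correspondent: forall x forall y forall z ((xRy & xRz) -> exists w (y R^2 w & zRw)).

forall x forall y forall z ((xRy & xRz) -> exists w (y R^2 w & zRw))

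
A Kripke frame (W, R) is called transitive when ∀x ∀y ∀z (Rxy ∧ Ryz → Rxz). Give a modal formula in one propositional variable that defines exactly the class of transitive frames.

The condition is transitivity. The 4 schema □q → □□q defines it.

□q → □□q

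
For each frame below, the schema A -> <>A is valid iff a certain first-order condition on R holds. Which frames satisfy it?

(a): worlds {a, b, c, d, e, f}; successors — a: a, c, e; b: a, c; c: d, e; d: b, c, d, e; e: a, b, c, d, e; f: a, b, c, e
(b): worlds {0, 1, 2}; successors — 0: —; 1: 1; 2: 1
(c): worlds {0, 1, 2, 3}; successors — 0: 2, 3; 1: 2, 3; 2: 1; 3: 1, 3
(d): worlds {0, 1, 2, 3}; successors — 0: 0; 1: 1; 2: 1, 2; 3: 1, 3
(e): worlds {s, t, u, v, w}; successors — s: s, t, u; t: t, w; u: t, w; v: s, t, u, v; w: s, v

(d)

The schema corresponds to reflexivity: forall x Rxx.
(a): fails — world b does not see itself.
(b): fails — world 0 does not see itself.
(c): fails — world 0 does not see itself.
(d): condition met.
(e): fails — world u does not see itself.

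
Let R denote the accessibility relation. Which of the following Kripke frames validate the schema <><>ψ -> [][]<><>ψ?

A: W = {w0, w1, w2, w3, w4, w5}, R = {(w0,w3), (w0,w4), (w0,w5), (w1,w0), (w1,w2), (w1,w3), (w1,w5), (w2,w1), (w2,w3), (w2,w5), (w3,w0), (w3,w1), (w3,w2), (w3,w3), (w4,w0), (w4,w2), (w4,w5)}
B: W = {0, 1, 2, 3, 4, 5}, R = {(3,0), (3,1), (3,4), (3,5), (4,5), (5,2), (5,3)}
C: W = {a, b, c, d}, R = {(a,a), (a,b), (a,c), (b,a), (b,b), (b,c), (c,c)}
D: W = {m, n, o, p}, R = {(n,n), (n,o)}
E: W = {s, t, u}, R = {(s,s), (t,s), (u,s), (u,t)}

E

Frame correspondent (Sahlqvist): forall x forall y forall z ((x R^2 y & x R^2 z) -> exists w (y = w & z R^2 w)) — i.e. a generalized confluence (Geach) condition.
A: fails — w0R²w0, w0R²w5 but no w with w0=w and w5R²w.
B: fails — 3R²2, 3R²2 but no w with 2=w and 2R²w.
C: fails — aR²a, aR²c but no w with a=w and cR²w.
D: fails — nR²n, nR²o but no w with n=w and oR²w.
E: holds.
Valid on: E.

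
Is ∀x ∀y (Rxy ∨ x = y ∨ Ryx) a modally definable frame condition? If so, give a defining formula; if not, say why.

No — not modally definable

If a class were modally definable it would be closed under disjoint unions (Goldblatt–Thomason).
Take 4 disjoint single-world reflexive frames: each is trivially connected, but their disjoint union has 4 worlds with no edge between distinct components, so it is not connected.
So no modal formula (or set of formulas) defines exactly the connected frames.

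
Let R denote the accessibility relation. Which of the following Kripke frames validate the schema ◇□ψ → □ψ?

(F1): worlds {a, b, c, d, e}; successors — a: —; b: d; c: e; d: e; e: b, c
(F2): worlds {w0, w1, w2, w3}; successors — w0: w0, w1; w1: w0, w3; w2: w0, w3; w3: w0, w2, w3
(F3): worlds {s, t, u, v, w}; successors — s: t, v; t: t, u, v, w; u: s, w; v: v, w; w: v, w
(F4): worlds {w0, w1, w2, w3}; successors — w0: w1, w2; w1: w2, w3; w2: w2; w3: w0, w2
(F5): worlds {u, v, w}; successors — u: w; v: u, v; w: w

none

The schema corresponds to the Euclidean property: ∀x ∀y ∀z (Rxy ∧ Rxz → Ryz).
(F1): fails — Rbd and Rbd but not Rdd.
(F2): fails — Rw0w1 and Rw0w1 but not Rw1w1.
(F3): fails — Rsv and Rst but not Rvt.
(F4): fails — Rw0w1 and Rw0w1 but not Rw1w1.
(F5): fails — Rvu and Rvu but not Ruu.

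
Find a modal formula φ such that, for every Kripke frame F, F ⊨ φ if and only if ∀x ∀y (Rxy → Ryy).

□(□s → s)

This is shift-reflexivity; the standard corresponding axiom is T□: □(□s → s).
Suppose □(□s→s) is valid. Take Rxy and set V(s)={w : Ryw}. Then at y, □s holds; since □(□s→s) at x, □s→s at y, so s at y, i.e. Ryy.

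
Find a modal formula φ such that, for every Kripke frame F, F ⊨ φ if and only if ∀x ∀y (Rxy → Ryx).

The condition is symmetry. The B schema q → □◇q defines it.
Suppose q→□◇q is valid. Take Rxy and set V(q)={x}. Then q at x, so □◇q at x, so ◇q at y, so some z with Ryz has q; z=x, i.e. Ryx.

q → □◇q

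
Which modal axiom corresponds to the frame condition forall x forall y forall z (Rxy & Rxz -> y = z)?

◇r → □r

This is partial functionality; the standard corresponding axiom is CD: ◇r → □r.
Suppose ◇r→□r is valid. Take Rxy, Rxz and set V(r)={y}. Then ◇r at x, so □r at x, so r at z, i.e. z=y.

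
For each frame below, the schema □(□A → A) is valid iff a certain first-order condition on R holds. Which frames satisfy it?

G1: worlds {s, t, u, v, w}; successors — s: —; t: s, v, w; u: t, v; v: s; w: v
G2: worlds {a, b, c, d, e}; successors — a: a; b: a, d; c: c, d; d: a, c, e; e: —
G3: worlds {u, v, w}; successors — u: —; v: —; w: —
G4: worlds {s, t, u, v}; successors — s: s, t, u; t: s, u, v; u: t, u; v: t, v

G3

This is the axiom for shift-reflexivity; its first-order frame correspondent is ∀x ∀y (Rxy → Ryy).
G1: fails — Ruv but not Rvv.
G2: fails — Rcd but not Rdd.
G3: holds.
G4: fails — Rut but not Rtt.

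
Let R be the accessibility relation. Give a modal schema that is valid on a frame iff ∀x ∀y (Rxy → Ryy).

□(□r → r)

The condition is shift-reflexivity. The T□ schema □(□r → r) defines it.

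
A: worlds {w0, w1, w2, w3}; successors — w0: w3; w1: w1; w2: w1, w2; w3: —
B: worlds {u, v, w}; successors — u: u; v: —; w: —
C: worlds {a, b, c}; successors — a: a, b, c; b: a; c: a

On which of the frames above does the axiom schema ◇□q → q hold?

B, C

Frame correspondent (Sahlqvist): ∀x ∀y (Rxy → Ryx) — i.e. symmetry.
A: fails — Rw0w3 but not Rw3w0.
B: holds.
C: holds.
Valid on: B, C.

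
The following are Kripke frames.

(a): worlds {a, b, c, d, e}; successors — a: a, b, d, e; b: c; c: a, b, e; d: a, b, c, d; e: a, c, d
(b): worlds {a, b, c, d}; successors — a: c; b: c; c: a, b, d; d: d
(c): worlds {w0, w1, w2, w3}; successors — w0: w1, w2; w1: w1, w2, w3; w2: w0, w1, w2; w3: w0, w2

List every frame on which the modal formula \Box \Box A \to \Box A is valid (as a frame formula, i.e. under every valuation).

(c)

Frame correspondent (Sahlqvist): \forall x \forall y (Rxy \to \exists z (Rxz \wedge Rzy)) — i.e. density.
(a): fails — Rbc but no z with Rbz and Rzc.
(b): fails — Rbc but no z with Rbz and Rzc.
(c): ✓.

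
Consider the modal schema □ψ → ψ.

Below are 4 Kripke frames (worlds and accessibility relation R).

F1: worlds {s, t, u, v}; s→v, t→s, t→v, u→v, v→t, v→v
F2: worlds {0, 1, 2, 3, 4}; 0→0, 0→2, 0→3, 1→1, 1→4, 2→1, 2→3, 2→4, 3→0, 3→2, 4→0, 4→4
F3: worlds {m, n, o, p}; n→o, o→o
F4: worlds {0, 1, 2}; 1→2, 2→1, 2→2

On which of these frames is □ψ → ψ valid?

This is the axiom for reflexivity; its first-order frame correspondent is ∀x Rxx.
F1: fails — world s does not see itself.
F2: fails — world 2 does not see itself.
F3: fails — world m does not see itself.
F4: fails — world 0 does not see itself.
Valid on no frame.

none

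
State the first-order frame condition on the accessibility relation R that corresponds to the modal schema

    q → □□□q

∀x ∀z (xR³z → ∃w (x = w ∧ z = w))

This is a Sahlqvist (Geach-type) schema ◇^0□^0q → □^3◇^0q.
First-order correspondent: ∀x ∀z (xR³z → ∃w (x = w ∧ z = w)).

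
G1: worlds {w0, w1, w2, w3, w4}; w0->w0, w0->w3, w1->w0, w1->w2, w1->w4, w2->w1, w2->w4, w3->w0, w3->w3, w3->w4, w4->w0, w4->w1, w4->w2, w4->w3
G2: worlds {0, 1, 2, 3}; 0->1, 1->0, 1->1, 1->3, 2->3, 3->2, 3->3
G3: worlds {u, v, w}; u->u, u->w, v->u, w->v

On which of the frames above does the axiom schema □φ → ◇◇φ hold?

G1, G2

Frame correspondent (Sahlqvist): ∀x ∃w (xRw ∧ xR²w) — i.e. a generalized confluence (Geach) condition.
G1: ✓.
G2: ✓.
G3: fails — at w but no t with wRt and wR²t.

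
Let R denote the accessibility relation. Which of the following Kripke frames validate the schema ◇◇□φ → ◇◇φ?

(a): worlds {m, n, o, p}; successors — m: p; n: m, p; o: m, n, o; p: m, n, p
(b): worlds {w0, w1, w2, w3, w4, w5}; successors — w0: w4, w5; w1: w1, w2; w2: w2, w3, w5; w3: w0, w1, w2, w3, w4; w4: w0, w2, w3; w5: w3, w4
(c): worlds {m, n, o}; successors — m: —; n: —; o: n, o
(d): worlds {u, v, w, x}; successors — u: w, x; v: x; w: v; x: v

This is the axiom for a generalized confluence (Geach) condition; its first-order frame correspondent is ∀x ∀y (xR²y → ∃w (yRw ∧ xR²w)).
(a): holds.
(b): holds.
(c): fails — oR²n but no w with nRw and oR²w.
(d): fails — uR²v but no t with vRt and uR²t.
Valid on: (a), (b).

(a), (b)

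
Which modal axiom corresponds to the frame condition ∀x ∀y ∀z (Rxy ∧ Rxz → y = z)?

The condition is partial functionality. The CD schema ◇s → □s defines it.

◇s → □s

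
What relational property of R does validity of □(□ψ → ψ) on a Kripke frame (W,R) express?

Suppose □(□ψ→ψ) is valid. Take Rxy and set V(ψ)={w : Ryw}. Then at y, □ψ holds; since □(□ψ→ψ) at x, □ψ→ψ at y, so ψ at y, i.e. Ryy.
Conversely, any frame satisfying ∀x ∀y (Rxy → Ryy) validates the schema.
Frame condition: ∀x ∀y (Rxy → Ryy).

shift-reflexivity: ∀x ∀y (Rxy → Ryy)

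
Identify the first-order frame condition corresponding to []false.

□⊥ is valid iff no world has any successor (otherwise □⊥ fails at any world with one).
Conversely, on a frame with emptiness of R the schema holds at every world under every valuation.
Frame condition: forall x forall y ~Rxy.

emptiness of R: forall x forall y ~Rxy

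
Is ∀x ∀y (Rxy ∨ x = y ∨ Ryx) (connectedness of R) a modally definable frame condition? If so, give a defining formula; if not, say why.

Not definable by any modal formula

If a class were modally definable it would be closed under disjoint unions (Goldblatt–Thomason).
Take 3 disjoint single-world reflexive frames: each is trivially connected, but their disjoint union has 3 worlds with no edge between distinct components, so it is not connected.
Hence connectedness of R is not modally definable.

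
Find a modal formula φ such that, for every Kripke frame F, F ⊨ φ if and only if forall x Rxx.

□ψ → ψ

This is reflexivity; the standard corresponding axiom is T: □ψ → ψ.
Suppose □ψ→ψ is valid. At any x set V(ψ)={w : Rxw}. Then □ψ holds at x, so ψ holds at x, i.e. Rxx.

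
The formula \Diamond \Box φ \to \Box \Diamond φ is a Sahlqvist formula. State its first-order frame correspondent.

Convergence

Suppose ◇□φ→□◇φ is valid. Take Rxy, Rxz and set V(φ)={w : Ryw}. Then □φ at y so ◇□φ at x, so □◇φ at x, so ◇φ at z, giving w with Rzw and Ryw.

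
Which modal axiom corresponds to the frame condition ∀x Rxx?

□q → q

The condition is reflexivity. The T schema □q → q defines it.
Suppose □q→q is valid. At any x set V(q)={w : Rxw}. Then □q holds at x, so q holds at x, i.e. Rxx.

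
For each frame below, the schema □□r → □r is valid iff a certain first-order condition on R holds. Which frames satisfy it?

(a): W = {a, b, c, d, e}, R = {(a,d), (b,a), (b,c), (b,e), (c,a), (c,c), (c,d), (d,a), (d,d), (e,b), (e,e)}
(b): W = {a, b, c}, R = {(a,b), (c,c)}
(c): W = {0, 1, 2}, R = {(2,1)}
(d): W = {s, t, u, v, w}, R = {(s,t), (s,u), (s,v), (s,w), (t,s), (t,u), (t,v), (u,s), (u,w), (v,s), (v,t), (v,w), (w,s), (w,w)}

(a), (d)

This is the axiom for density; its first-order frame correspondent is ∀x ∀y (Rxy → ∃z (Rxz ∧ Rzy)).
(a): satisfies the condition.
(b): fails — Rab but no z with Raz and Rzb.
(c): fails — R21 but no z with R2z and Rz1.
(d): satisfies the condition.
Valid on: (a), (d).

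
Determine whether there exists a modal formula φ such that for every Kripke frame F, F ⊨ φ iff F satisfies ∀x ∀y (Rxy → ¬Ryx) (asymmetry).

Not definable by any modal formula

Modal frame validity is preserved under surjective bounded morphisms.
The 3-cycle (worlds a,b,c with a→b→c→a) is asymmetric. Mapping every world to a single reflexive point • is a surjective bounded morphism, and the reflexive point is not asymmetric (R•• but asymmetry requires ¬R••).
Hence asymmetry is not modally definable.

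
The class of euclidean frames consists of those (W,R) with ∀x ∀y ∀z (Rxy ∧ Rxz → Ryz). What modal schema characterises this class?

◇r → □◇r

A defining formula is ◇r → □◇r (the 5 axiom).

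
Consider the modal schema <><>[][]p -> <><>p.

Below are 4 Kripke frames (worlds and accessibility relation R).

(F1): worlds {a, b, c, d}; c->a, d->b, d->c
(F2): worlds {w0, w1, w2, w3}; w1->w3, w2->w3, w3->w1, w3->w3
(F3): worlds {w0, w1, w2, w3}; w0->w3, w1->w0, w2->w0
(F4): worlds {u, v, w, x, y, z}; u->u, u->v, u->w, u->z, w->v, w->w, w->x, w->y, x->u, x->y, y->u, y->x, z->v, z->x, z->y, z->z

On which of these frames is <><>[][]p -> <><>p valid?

(F2)

This is the axiom for a generalized confluence (Geach) condition; its first-order frame correspondent is forall x forall y (x R^2 y -> exists w (y R^2 w & x R^2 w)).
(F1): fails — dR²a but no w with aR²w and dR²w.
(F2): condition met.
(F3): fails — w1R²w3 but no w with w3R²w and w1R²w.
(F4): fails — uR²v but no t with vR²t and uR²t.
Valid on: (F2).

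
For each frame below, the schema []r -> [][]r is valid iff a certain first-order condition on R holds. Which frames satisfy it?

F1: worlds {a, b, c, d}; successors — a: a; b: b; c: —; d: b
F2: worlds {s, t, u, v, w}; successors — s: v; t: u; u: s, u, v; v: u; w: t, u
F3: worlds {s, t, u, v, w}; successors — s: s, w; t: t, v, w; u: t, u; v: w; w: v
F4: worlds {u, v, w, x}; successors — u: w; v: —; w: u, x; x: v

F1

This is the axiom for transitivity; its first-order frame correspondent is forall x forall y forall z (Rxy & Ryz -> Rxz).
F1: ✓.
F2: fails — Rwu and Ruv but not Rwv.
F3: fails — Rut and Rtv but not Ruv.
F4: fails — Rwu and Ruw but not Rww.
Valid on: F1.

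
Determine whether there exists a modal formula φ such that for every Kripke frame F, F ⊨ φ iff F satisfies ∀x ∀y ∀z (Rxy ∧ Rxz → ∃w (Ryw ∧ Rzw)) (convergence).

Definable; ◇□q → □◇q defines it

This is a Sahlqvist condition; the .2 axiom ◇□q → □◇q defines it.
Suppose ◇□q→□◇q is valid. Take Rxy, Rxz and set V(q)={w : Ryw}. Then □q at y so ◇□q at x, so □◇q at x, so ◇q at z, giving w with Rzw and Ryw.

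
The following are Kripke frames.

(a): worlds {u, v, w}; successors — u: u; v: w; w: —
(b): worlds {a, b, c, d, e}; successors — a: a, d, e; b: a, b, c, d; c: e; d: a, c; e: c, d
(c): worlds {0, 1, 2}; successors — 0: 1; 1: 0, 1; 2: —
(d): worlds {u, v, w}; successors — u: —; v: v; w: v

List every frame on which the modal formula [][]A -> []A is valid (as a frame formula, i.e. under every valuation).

(c), (d)

Frame correspondent (Sahlqvist): forall x forall y (Rxy -> exists z (Rxz & Rzy)) — i.e. density.
(a): fails — Rvw but no z with Rvz and Rzw.
(b): fails — Rdc but no z with Rdz and Rzc.
(c): satisfies the condition.
(d): satisfies the condition.
Valid on: (c), (d).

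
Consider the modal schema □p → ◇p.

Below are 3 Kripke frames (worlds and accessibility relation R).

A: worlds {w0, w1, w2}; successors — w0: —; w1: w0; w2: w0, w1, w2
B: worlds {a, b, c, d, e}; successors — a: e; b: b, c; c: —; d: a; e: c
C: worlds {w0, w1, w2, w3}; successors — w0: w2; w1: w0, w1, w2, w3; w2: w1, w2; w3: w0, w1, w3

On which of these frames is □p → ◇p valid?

C

This is the axiom for seriality; its first-order frame correspondent is ∀x ∃y Rxy.
A: fails — world w0 has no successor.
B: fails — world c has no successor.
C: condition met.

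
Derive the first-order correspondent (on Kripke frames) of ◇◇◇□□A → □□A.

This is a Sahlqvist (Geach-type) schema ◇^3□^2A → □^2◇^0A.
First-order correspondent: ∀x ∀y ∀z ((xR³y ∧ xR²z) → ∃w (yR²w ∧ z = w)).

∀x ∀y ∀z ((xR³y ∧ xR²z) → ∃w (yR²w ∧ z = w))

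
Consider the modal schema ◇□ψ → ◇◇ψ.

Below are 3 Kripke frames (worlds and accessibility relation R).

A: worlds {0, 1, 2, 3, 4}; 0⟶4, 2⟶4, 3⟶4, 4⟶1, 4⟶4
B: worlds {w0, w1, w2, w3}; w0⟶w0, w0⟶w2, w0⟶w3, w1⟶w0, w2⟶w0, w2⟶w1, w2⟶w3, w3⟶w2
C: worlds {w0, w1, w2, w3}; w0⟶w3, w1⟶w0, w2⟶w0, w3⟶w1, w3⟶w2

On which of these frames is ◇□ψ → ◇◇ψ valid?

B, C

This is the axiom for a generalized confluence (Geach) condition; its first-order frame correspondent is ∀x ∀y (xRy → ∃w (yRw ∧ xR²w)).
A: fails — 4R1 but no w with 1Rw and 4R²w.
B: ✓.
C: ✓.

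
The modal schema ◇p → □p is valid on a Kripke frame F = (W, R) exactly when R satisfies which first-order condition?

partial functionality

Suppose ◇p→□p is valid. Take Rxy, Rxz and set V(p)={y}. Then ◇p at x, so □p at x, so p at z, i.e. z=y.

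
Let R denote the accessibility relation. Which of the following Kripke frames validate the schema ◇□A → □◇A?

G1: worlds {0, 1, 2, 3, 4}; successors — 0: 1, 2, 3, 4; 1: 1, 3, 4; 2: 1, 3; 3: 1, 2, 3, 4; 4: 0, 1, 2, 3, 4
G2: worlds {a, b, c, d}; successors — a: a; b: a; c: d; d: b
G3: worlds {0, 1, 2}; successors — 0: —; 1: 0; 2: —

G1, G2

This is the axiom for convergence; its first-order frame correspondent is ∀x ∀y ∀z (Rxy ∧ Rxz → ∃w (Ryw ∧ Rzw)).
G1: satisfies the condition.
G2: satisfies the condition.
G3: fails — R10 and R10 but 0 and 0 have no common successor.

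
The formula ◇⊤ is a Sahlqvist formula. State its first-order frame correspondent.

◇⊤ holds at w iff w has a successor, so frame-validity of ◇⊤ is exactly seriality. Equivalently via □A → ◇A:
Suppose □A→◇A is valid. At any x set V(A)=W. Then □A at x, so ◇A at x, so x has a successor.

seriality: ∀x ∃y Rxy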